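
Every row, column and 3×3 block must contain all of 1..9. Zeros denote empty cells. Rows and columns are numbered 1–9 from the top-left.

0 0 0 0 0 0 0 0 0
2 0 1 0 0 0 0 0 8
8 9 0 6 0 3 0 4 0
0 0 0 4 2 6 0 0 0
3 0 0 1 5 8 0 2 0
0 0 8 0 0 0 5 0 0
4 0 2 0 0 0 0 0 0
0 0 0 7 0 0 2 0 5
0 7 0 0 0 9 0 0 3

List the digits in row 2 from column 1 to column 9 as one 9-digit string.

r6c6 = 7: row 6 has {5,8}; col 6 has {3,6,8,9}; box has {1,2,4,5,6,8} → only 7 remains.
r3c9 = 2: in row 3, 2 can only go here (every other open cell in that row sees a 2).
r3c3 = 5: in row 3, 5 can only go here (every other open cell in that row sees a 5).
r9c3 = 6: row 9 has {3,7,9}; col 3 has {1,2,5,8}; box has {2,4,7} → only 6 remains.
r6c2 = 2: in row 6, 2 can only go here (every other open cell in that row sees a 2).
r6c9 = 4: in row 6, 4 can only go here (every other open cell in that row sees a 4).
r9c4 = 2: in row 9, 2 can only go here (every other open cell in that row sees a 2).
r1c6 = 2: in row 1, 2 can only go here (every other open cell in that row sees a 2).
r9c1 = 5: in row 9, 5 can only go here (every other open cell in that row sees a 5).
r4c2 = 5: in row 4, 5 can only go here (every other open cell in that row sees a 5).
r9c7 = 4: in column 7, 4 can only go here (every other open cell in that column sees a 4).
Singles propagation stalls before every target cell is settled. Branch on r1c1 (candidates {6,7}).
  Try r1c1 = 7: this forces r6c1=6, r5c2=4, r6c8=1, r9c8=8, r9c5=1; then column 6 has no cell left for 1 — contradiction.
So r1c1 = 6.
r6c8 = 6 (hidden single in row 6).
r2c7 = 6: in row 2, 6 can only go here (every other open cell in that row sees a 6).
r5c2 = 6 (hidden single in row 5).
r5c3 = 4 (hidden single in row 5).
r6c1 = 1 (hidden single in row 6).
r8c1 = 9 (sole candidate).
r8c3 = 3 (sole candidate).
r1c3 = 7 (sole candidate).
r4c1 = 7 (sole candidate).
r4c3 = 9 (sole candidate).
r4c9 = 1 (sole candidate).
r1c9 = 9 (sole candidate).
r5c9 = 7 (sole candidate).
r7c9 = 6 (sole candidate).
r5c7 = 9 (sole candidate).
r7c8 = 9 (hidden single in row 7).
r7c7 = 7 (hidden single in row 7).
r3c7 = 1 (sole candidate).
r1c7 = 3 (sole candidate).
r1c8 = 5 (sole candidate).
r2c8 = 7: row 2 has {1,2,6,8}; col 8 has {2,4,5,6,9}; box has {1,2,3,4,5,6,8,9} → only 7 remains.
r3c5 = 7 (sole candidate).
r4c7 = 8 (sole candidate).
r4c8 = 3 (sole candidate).
r1c2 = 4 (sole candidate).
r1c4 = 8 (sole candidate).
r1c5 = 1 (sole candidate).
r2c2 = 3: row 2 has {1,2,6,7,8}; col 2 has {2,4,5,6,7,9}; box has {1,2,4,5,6,7,8,9} → only 3 remains.
r9c5 = 8 (sole candidate).
r9c8 = 1 (sole candidate).
r7c5 = 3 (sole candidate).
r8c8 = 8 (sole candidate).
r6c5 = 9 (sole candidate).
r7c4 = 5 (sole candidate).
r7c6 = 1 (sole candidate).
r8c2 = 1 (sole candidate).
r8c6 = 4 (sole candidate).
r2c4 = 9: row 2 has {1,2,3,6,7,8}; col 4 has {1,2,4,5,6,7,8}; box has {1,2,3,6,7,8} → only 9 remains.
r2c5 = 4: row 2 has {1,2,3,6,7,8,9}; col 5 has {1,2,3,5,7,8,9}; box has {1,2,3,6,7,8,9} → only 4 remains.
r2c6 = 5: row 2 has {1,2,3,4,6,7,8,9}; col 6 has {1,2,3,4,6,7,8,9}; box has {1,2,3,4,6,7,8,9} → only 5 remains.

231945678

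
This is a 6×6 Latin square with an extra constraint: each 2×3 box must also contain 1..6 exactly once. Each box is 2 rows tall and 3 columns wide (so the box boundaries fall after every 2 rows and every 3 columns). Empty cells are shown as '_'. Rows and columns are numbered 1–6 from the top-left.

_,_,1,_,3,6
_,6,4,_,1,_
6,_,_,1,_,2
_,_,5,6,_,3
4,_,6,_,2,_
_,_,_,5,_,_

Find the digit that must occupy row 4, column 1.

row 2, column 4 = 2: row 2 has {1,4,6}; col 4 has {1,5,6}; box has {1,3,6} → only 2 remains.
row 2, column 6 = 5: row 2 has {1,2,4,6}; col 6 has {2,3,6}; box has {1,2,3,6} → only 5 remains.
row 3, column 3 = 3: row 3 has {1,2,6}; col 3 has {1,4,5,6}; box has {5,6} → only 3 remains.
row 4, column 5 = 4: row 4 has {3,5,6}; col 5 has {1,2,3}; box has {1,2,3,6} → only 4 remains.
row 5, column 4 = 3: row 5 has {2,4,6}; col 4 has {1,2,5,6}; box has {2,5} → only 3 remains.
row 5, column 6 = 1: row 5 has {2,3,4,6}; col 6 has {2,3,5,6}; box has {2,3,5} → only 1 remains.
row 6, column 3 = 2: row 6 has {5}; col 3 has {1,3,4,5,6}; box has {4,6} → only 2 remains.
row 6, column 5 = 6: row 6 has {2,5}; col 5 has {1,2,3,4}; box has {1,2,3,5} → only 6 remains.
row 6, column 6 = 4: row 6 has {2,5,6}; col 6 has {1,2,3,5,6}; box has {1,2,3,5,6} → only 4 remains.
row 1, column 4 = 4: row 1 has {1,3,6}; col 4 has {1,2,3,5,6}; box has {1,2,3,5,6} → only 4 remains.
row 2, column 1 = 3: row 2 has {1,2,4,5,6}; col 1 has {4,6}; box has {1,4,6} → only 3 remains.
row 3, column 2 = 4: row 3 has {1,2,3,6}; col 2 has {6}; box has {3,5,6} → only 4 remains.
row 3, column 5 = 5: row 3 has {1,2,3,4,6}; col 5 has {1,2,3,4,6}; box has {1,2,3,4,6} → only 5 remains.
row 5, column 2 = 5: row 5 has {1,2,3,4,6}; col 2 has {4,6}; box has {2,4,6} → only 5 remains.
row 6, column 1 = 1: row 6 has {2,4,5,6}; col 1 has {3,4,6}; box has {2,4,5,6} → only 1 remains.
row 6, column 2 = 3: row 6 has {1,2,4,5,6}; col 2 has {4,5,6}; box has {1,2,4,5,6} → only 3 remains.
row 1, column 2 = 2: row 1 has {1,3,4,6}; col 2 has {3,4,5,6}; box has {1,3,4,6} → only 2 remains.
row 4, column 1 = 2: row 4 has {3,4,5,6}; col 1 has {1,3,4,6}; box has {3,4,5,6} → only 2 remains.

2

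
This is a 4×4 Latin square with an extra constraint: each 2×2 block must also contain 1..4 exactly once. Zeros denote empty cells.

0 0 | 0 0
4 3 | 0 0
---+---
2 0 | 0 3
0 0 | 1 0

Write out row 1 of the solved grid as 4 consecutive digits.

r1c1 = 1: row 1 has {}; col 1 has {2,4}; box has {3,4} → only 1 remains.
r1c2 = 2: row 1 has {1}; col 2 has {3}; box has {1,3,4} → only 2 remains.
r1c4 = 4: row 1 has {1,2}; col 4 has {3}; box has {} → only 4 remains.
r2c3 = 2: row 2 has {3,4}; col 3 has {1}; box has {4} → only 2 remains.
r2c4 = 1: row 2 has {2,3,4}; col 4 has {3,4}; box has {2,4} → only 1 remains.
r3c3 = 4: row 3 has {2,3}; col 3 has {1,2}; box has {1,3} → only 4 remains.
r4c1 = 3: row 4 has {1}; col 1 has {1,2,4}; box has {2} → only 3 remains.
r4c2 = 4: row 4 has {1,3}; col 2 has {2,3}; box has {2,3} → only 4 remains.
r4c4 = 2: row 4 has {1,3,4}; col 4 has {1,3,4}; box has {1,3,4} → only 2 remains.
r1c3 = 3: row 1 has {1,2,4}; col 3 has {1,2,4}; box has {1,2,4} → only 3 remains.

1234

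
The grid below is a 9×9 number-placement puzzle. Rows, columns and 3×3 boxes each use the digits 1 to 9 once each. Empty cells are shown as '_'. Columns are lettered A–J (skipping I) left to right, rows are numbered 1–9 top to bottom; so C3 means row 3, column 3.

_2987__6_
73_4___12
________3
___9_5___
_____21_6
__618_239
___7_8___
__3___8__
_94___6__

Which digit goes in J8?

D5 = 3 (sole candidate).
E5 = 4 (sole candidate).
F6 = 7 (sole candidate).
E4 = 6 (sole candidate).
F1 = 3 (hidden single in row 1).
F9 = 1 (sole candidate).
A1 = 1 (hidden single in row 1).
C2 = 8 (hidden single in row 2).
F2 = 6 (hidden single in row 2).
C3 = 5 (sole candidate).
D3 = 2 (sole candidate).
F3 = 9 (sole candidate).
C5 = 7 (sole candidate).
F8 = 4 (sole candidate).
D9 = 5 (sole candidate).
J9 = 7 (sole candidate).
E2 = 5 (sole candidate).
G2 = 9 (sole candidate).
E3 = 1 (sole candidate).
D8 = 6 (sole candidate).
H9 = 2 (sole candidate).
A9 = 8 (sole candidate).
E9 = 3 (sole candidate).
H3 = 8 (hidden single in row 3).
H5 = 5 (sole candidate).
H8 = 9 (sole candidate).
A5 = 9 (sole candidate).
B5 = 8 (sole candidate).
H7 = 4 (sole candidate).
E8 = 2 (sole candidate).
H4 = 7 (sole candidate).
E7 = 9 (sole candidate).
A8 = 5 (sole candidate).
J8 = 1: row 8 has {2,3,4,5,6,8,9}; col 9 has {2,3,6,7,9}; box has {2,4,6,7,8,9} → only 1 remains.

1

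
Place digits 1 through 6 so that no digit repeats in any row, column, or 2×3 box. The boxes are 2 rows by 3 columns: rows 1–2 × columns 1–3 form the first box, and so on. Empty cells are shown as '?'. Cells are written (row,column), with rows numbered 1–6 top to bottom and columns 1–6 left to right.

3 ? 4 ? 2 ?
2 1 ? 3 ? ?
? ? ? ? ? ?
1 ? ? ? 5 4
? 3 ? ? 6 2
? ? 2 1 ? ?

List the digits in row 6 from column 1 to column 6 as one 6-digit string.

(2,5) = 4: row 2 has {1,2,3}; col 5 has {2,5,6}; box has {2,3} → only 4 remains.
(6,5) = 3: row 6 has {1,2}; col 5 has {2,4,5,6}; box has {1,2,6} → only 3 remains.
(6,6) = 5: row 6 has {1,2,3}; col 6 has {2,4}; box has {1,2,3,6} → only 5 remains.
(2,6) = 6: row 2 has {1,2,3,4}; col 6 has {2,4,5}; box has {2,3,4} → only 6 remains.
(3,5) = 1: row 3 has {}; col 5 has {2,3,4,5,6}; box has {4,5} → only 1 remains.
(3,6) = 3: row 3 has {1}; col 6 has {2,4,5,6}; box has {1,4,5} → only 3 remains.
(5,4) = 4: row 5 has {2,3,6}; col 4 has {1,3}; box has {1,2,3,5,6} → only 4 remains.
(1,4) = 5: row 1 has {2,3,4}; col 4 has {1,3,4}; box has {2,3,4,6} → only 5 remains.
(1,6) = 1: row 1 has {2,3,4,5}; col 6 has {2,3,4,5,6}; box has {2,3,4,5,6} → only 1 remains.
(2,3) = 5: row 2 has {1,2,3,4,6}; col 3 has {2,4}; box has {1,2,3,4} → only 5 remains.
(3,3) = 6: row 3 has {1,3}; col 3 has {2,4,5}; box has {1} → only 6 remains.
(3,4) = 2: row 3 has {1,3,6}; col 4 has {1,3,4,5}; box has {1,3,4,5} → only 2 remains.
(4,2) = 2: row 4 has {1,4,5}; col 2 has {1,3}; box has {1,6} → only 2 remains.
(4,3) = 3: row 4 has {1,2,4,5}; col 3 has {2,4,5,6}; box has {1,2,6} → only 3 remains.
(4,4) = 6: row 4 has {1,2,3,4,5}; col 4 has {1,2,3,4,5}; box has {1,2,3,4,5} → only 6 remains.
(5,1) = 5: row 5 has {2,3,4,6}; col 1 has {1,2,3}; box has {2,3} → only 5 remains.
(5,3) = 1: row 5 has {2,3,4,5,6}; col 3 has {2,3,4,5,6}; box has {2,3,5} → only 1 remains.
(1,2) = 6: row 1 has {1,2,3,4,5}; col 2 has {1,2,3}; box has {1,2,3,4,5} → only 6 remains.
(3,1) = 4: row 3 has {1,2,3,6}; col 1 has {1,2,3,5}; box has {1,2,3,6} → only 4 remains.
(3,2) = 5: row 3 has {1,2,3,4,6}; col 2 has {1,2,3,6}; box has {1,2,3,4,6} → only 5 remains.
(6,1) = 6: row 6 has {1,2,3,5}; col 1 has {1,2,3,4,5}; box has {1,2,3,5} → only 6 remains.
(6,2) = 4: row 6 has {1,2,3,5,6}; col 2 has {1,2,3,5,6}; box has {1,2,3,5,6} → only 4 remains.

642135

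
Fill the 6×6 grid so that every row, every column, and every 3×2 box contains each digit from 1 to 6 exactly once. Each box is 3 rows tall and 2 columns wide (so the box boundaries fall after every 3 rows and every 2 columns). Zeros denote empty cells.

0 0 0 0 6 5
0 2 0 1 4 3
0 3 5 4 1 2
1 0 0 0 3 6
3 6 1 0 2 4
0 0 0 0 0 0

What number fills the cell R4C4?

R1C1 = 4: row 1 has {5,6}; col 1 has {1,3}; box has {2,3} → only 4 remains.
R1C2 = 1: row 1 has {4,5,6}; col 2 has {2,3,6}; box has {2,3,4} → only 1 remains.
R2C3 = 6: row 2 has {1,2,3,4}; col 3 has {1,5}; box has {1,4,5} → only 6 remains.
R3C1 = 6: row 3 has {1,2,3,4,5}; col 1 has {1,3,4}; box has {1,2,3,4} → only 6 remains.
R5C4 = 5: row 5 has {1,2,3,4,6}; col 4 has {1,4}; box has {1} → only 5 remains.
R6C5 = 5: row 6 has {}; col 5 has {1,2,3,4,6}; box has {2,3,4,6} → only 5 remains.
R6C6 = 1: row 6 has {5}; col 6 has {2,3,4,5,6}; box has {2,3,4,5,6} → only 1 remains.
R2C1 = 5: row 2 has {1,2,3,4,6}; col 1 has {1,3,4,6}; box has {1,2,3,4,6} → only 5 remains.
R4C4 = 2: row 4 has {1,3,6}; col 4 has {1,4,5}; box has {1,5} → only 2 remains.

2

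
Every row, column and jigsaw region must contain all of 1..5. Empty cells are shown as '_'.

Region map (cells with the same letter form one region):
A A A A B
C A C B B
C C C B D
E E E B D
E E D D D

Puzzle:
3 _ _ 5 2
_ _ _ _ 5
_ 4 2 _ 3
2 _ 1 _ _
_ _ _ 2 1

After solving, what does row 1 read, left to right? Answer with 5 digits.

R1C2 = 1: row 1 has {2,3,5}; col 2 has {4}; region has {3,5} → only 1 remains.
R1C3 = 4: row 1 has {1,2,3,5}; col 3 has {1,2}; region has {1,3,5} → only 4 remains.

31452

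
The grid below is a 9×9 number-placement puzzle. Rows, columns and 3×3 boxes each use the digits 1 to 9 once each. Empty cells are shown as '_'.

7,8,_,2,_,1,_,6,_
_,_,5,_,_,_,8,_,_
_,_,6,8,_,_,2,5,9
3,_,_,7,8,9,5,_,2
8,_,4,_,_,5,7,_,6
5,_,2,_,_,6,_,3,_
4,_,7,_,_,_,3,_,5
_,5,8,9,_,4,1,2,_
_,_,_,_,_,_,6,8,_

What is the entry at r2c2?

r1c7 = 4 (sole candidate).
r1c9 = 3 (sole candidate).
r3c1 = 1 (sole candidate).
r4c3 = 1 (sole candidate).
r4c8 = 4 (sole candidate).
r5c2 = 9 (sole candidate).
r5c8 = 1 (sole candidate).
r6c2 = 7 (sole candidate).
r6c7 = 9 (sole candidate).
r6c9 = 8 (sole candidate).
r7c8 = 9 (sole candidate).
r8c1 = 6 (sole candidate).
r8c9 = 7 (sole candidate).
r9c9 = 4 (sole candidate).
r1c3 = 9 (sole candidate).
r1c5 = 5 (sole candidate).
r2c1 = 2 (sole candidate).
r2c8 = 7 (sole candidate).
r2c9 = 1 (sole candidate).
r4c2 = 6 (sole candidate).
r5c4 = 3 (sole candidate).
r5c5 = 2 (sole candidate).
r8c5 = 3 (sole candidate).
r9c1 = 9 (sole candidate).
r9c3 = 3 (sole candidate).
r2c6 = 3 (sole candidate).
r3c6 = 7 (sole candidate).
r9c6 = 2 (sole candidate).
r2c2 = 4: row 2 has {1,2,3,5,7,8}; col 2 has {5,6,7,8,9}; box has {1,2,5,6,7,8,9} → only 4 remains.

4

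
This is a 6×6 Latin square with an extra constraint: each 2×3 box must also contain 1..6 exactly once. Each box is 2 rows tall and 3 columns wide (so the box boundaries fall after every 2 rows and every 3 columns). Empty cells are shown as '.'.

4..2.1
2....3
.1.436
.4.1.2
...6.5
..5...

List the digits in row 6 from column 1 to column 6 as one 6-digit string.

row 2, column 4 = 5 (sole candidate).
row 3, column 1 = 5 (sole candidate).
row 3, column 3 = 2 (sole candidate).
row 4, column 5 = 5 (sole candidate).
row 6, column 4 = 3: row 6 has {5}; col 4 has {1,2,4,5,6}; box has {5,6} → only 3 remains.
row 6, column 6 = 4: row 6 has {3,5}; col 6 has {1,2,3,5,6}; box has {3,5,6} → only 4 remains.
row 1, column 5 = 6 (sole candidate).
row 2, column 2 = 6 (sole candidate).
row 2, column 3 = 1 (sole candidate).
row 2, column 5 = 4 (sole candidate).
row 6, column 2 = 2: row 6 has {3,4,5}; col 2 has {1,4,6}; box has {5} → only 2 remains.
row 6, column 5 = 1: row 6 has {2,3,4,5}; col 5 has {3,4,5,6}; box has {3,4,5,6} → only 1 remains.
row 1, column 3 = 3 (sole candidate).
row 4, column 3 = 6 (sole candidate).
row 5, column 2 = 3 (sole candidate).
row 5, column 3 = 4 (sole candidate).
row 5, column 5 = 2 (sole candidate).
row 6, column 1 = 6: row 6 has {1,2,3,4,5}; col 1 has {2,4,5}; box has {2,3,4,5} → only 6 remains.

625314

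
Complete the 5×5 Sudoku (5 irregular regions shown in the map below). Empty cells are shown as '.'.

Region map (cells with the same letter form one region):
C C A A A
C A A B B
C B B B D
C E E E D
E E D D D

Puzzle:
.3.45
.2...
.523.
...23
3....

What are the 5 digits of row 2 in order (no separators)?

52314

R1C3 = 1: row 1 has {3,4,5}; col 3 has {2}; region has {2,4,5} → only 1 remains.
R2C3 = 3: row 2 has {2}; col 3 has {1,2}; region has {1,2,4,5} → only 3 remains.
R2C4 = 1: row 2 has {2,3}; col 4 has {2,3,4}; region has {2,3,5} → only 1 remains.
R2C5 = 4: row 2 has {1,2,3}; col 5 has {3,5}; region has {1,2,3,5} → only 4 remains.
R3C5 = 1: row 3 has {2,3,5}; col 5 has {3,4,5}; region has {3} → only 1 remains.
R5C4 = 5: row 5 has {3}; col 4 has {1,2,3,4}; region has {1,3} → only 5 remains.
R5C5 = 2: row 5 has {3,5}; col 5 has {1,3,4,5}; region has {1,3,5} → only 2 remains.
R1C1 = 2: row 1 has {1,3,4,5}; col 1 has {3}; region has {3} → only 2 remains.
R2C1 = 5: row 2 has {1,2,3,4}; col 1 has {2,3}; region has {2,3} → only 5 remains.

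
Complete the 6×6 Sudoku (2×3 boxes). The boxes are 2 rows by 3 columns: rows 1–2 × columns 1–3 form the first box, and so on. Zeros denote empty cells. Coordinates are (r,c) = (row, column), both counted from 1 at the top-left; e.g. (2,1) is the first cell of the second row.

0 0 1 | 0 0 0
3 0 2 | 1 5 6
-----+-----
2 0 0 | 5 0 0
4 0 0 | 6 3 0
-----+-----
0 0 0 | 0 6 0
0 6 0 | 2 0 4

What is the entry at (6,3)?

3

(2,2) = 4 (sole candidate).
(3,6) = 1 (sole candidate).
(4,3) = 5 (sole candidate).
(4,6) = 2 (sole candidate).
(5,4) = 3 (sole candidate).
(5,6) = 5 (sole candidate).
(6,3) = 3: row 6 has {2,4,6}; col 3 has {1,2,5}; box has {6} → only 3 remains.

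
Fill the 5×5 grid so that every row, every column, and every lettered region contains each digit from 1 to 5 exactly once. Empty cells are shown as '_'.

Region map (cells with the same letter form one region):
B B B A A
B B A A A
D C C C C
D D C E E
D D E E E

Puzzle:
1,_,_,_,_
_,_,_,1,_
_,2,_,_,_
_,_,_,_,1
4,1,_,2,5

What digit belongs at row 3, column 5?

row 5, column 3 = 3: row 5 has {1,2,4,5}; col 3 has {}; region has {1,2,5} → only 3 remains.
row 4, column 4 = 4: row 4 has {1}; col 4 has {1,2}; region has {1,2,3,5} → only 4 remains.
row 4, column 3 = 5: row 4 has {1,4}; col 3 has {3}; region has {2} → only 5 remains.
row 3, column 4 = 3: row 3 has {2}; col 4 has {1,2,4}; region has {2,5} → only 3 remains.
row 3, column 5 = 4: row 3 has {2,3}; col 5 has {1,5}; region has {2,3,5} → only 4 remains.

4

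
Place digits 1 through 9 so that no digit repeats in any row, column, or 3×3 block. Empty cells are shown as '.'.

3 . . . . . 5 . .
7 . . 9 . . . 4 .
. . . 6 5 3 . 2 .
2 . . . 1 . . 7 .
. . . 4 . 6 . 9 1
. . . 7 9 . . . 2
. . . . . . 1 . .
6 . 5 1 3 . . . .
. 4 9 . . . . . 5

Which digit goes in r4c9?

6

r7c1 = 8: row 7 has {1}; col 1 has {2,3,6,7}; box has {4,5,6,9} → only 8 remains.
r8c8 = 8: row 8 has {1,3,5,6}; col 8 has {2,4,7,9}; box has {1,5} → only 8 remains.
r9c1 = 1: row 9 has {4,5,9}; col 1 has {2,3,6,7,8}; box has {4,5,6,8,9} → only 1 remains.
r5c1 = 5: row 5 has {1,4,6,9}; col 1 has {1,2,3,6,7,8}; box has {2} → only 5 remains.
r6c1 = 4: row 6 has {2,7,9}; col 1 has {1,2,3,5,6,7,8}; box has {2,5} → only 4 remains.
r3c1 = 9: row 3 has {2,3,5,6}; col 1 has {1,2,3,4,5,6,7,8}; box has {3,7} → only 9 remains.
r1c9 = 9: in row 1, 9 can only go here (every other open cell in that row sees a 9).
r2c2 = 5: in row 2, 5 can only go here (every other open cell in that row sees a 5).
r3c3 = 4: in row 3, 4 can only go here (every other open cell in that row sees a 4).
r3c2 = 1: in row 3, 1 can only go here (every other open cell in that row sees a 1).
r2c6 = 1: in row 2, 1 can only go here (every other open cell in that row sees a 1).
r1c8 = 1: in row 1, 1 can only go here (every other open cell in that row sees a 1).
r4c2 = 9: in row 4, 9 can only go here (every other open cell in that row sees a 9).
r5c5 = 2: in row 5, 2 can only go here (every other open cell in that row sees a 2).
r2c5 = 8: row 2 has {1,4,5,7,9}; col 5 has {1,2,3,5,9}; box has {1,3,5,6,9} → only 8 remains.
r1c4 = 2: row 1 has {1,3,5,9}; col 4 has {1,4,6,7,9}; box has {1,3,5,6,8,9} → only 2 remains.
r7c4 = 5: row 7 has {1,8}; col 4 has {1,2,4,6,7,9}; box has {1,3} → only 5 remains.
r9c4 = 8: row 9 has {1,4,5,9}; col 4 has {1,2,4,5,6,7,9}; box has {1,3,5} → only 8 remains.
r4c4 = 3: row 4 has {1,2,7,9}; col 4 has {1,2,4,5,6,7,8,9}; box has {1,2,4,6,7,9} → only 3 remains.
r2c3 = 2: in row 2, 2 can only go here (every other open cell in that row sees a 2).
r4c6 = 5: in row 4, 5 can only go here (every other open cell in that row sees a 5).
r6c6 = 8: row 6 has {2,4,7,9}; col 6 has {1,3,5,6}; box has {1,2,3,4,5,6,7,9} → only 8 remains.
r6c3 = 1: in row 6, 1 can only go here (every other open cell in that row sees a 1).
r6c8 = 5: in row 6, 5 can only go here (every other open cell in that row sees a 5).
r7c6 = 9: in row 7, 9 can only go here (every other open cell in that row sees a 9).
r7c2 = 2: in row 7, 2 can only go here (every other open cell in that row sees a 2).
r8c2 = 7: row 8 has {1,3,5,6,8}; col 2 has {1,2,4,5,9}; box has {1,2,4,5,6,8,9} → only 7 remains.
r8c9 = 4: row 8 has {1,3,5,6,7,8}; col 9 has {1,2,5,9}; box has {1,5,8} → only 4 remains.
r7c3 = 3: row 7 has {1,2,5,8,9}; col 3 has {1,2,4,5,9}; box has {1,2,4,5,6,7,8,9} → only 3 remains.
r7c8 = 6: row 7 has {1,2,3,5,8,9}; col 8 has {1,2,4,5,7,8,9}; box has {1,4,5,8} → only 6 remains.
r7c9 = 7: row 7 has {1,2,3,5,6,8,9}; col 9 has {1,2,4,5,9}; box has {1,4,5,6,8} → only 7 remains.
r8c6 = 2: row 8 has {1,3,4,5,6,7,8}; col 6 has {1,3,5,6,8,9}; box has {1,3,5,8,9} → only 2 remains.
r8c7 = 9: row 8 has {1,2,3,4,5,6,7,8}; col 7 has {1,5}; box has {1,4,5,6,7,8} → only 9 remains.
r9c6 = 7: row 9 has {1,4,5,8,9}; col 6 has {1,2,3,5,6,8,9}; box has {1,2,3,5,8,9} → only 7 remains.
r9c8 = 3: row 9 has {1,4,5,7,8,9}; col 8 has {1,2,4,5,6,7,8,9}; box has {1,4,5,6,7,8,9} → only 3 remains.
r1c6 = 4: row 1 has {1,2,3,5,9}; col 6 has {1,2,3,5,6,7,8,9}; box has {1,2,3,5,6,8,9} → only 4 remains.
r3c9 = 8: row 3 has {1,2,3,4,5,6,9}; col 9 has {1,2,4,5,7,9}; box has {1,2,4,5,9} → only 8 remains.
r4c9 = 6: row 4 has {1,2,3,5,7,9}; col 9 has {1,2,4,5,7,8,9}; box has {1,2,5,7,9} → only 6 remains.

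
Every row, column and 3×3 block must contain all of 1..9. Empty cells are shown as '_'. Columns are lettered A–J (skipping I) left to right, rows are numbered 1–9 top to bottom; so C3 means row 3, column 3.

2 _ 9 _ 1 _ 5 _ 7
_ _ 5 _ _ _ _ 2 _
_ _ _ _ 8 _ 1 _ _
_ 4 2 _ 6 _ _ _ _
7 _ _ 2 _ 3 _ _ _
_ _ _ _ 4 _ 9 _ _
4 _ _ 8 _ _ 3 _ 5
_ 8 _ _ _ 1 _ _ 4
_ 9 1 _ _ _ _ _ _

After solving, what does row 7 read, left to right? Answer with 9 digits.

H1 = 8 (hidden single in row 1).
A2 = 8 (hidden single in row 2).
B2 = 1 (hidden single in row 2).
F3 = 2 (hidden single in row 3).
D3 = 5 (hidden single in row 3).
E5 = 9 (hidden single in row 5).
A4 = 9 (hidden single in row 4).
J6 = 2 (hidden single in row 6).
H7 = 1: in row 7, 1 can only go here (every other open cell in that row sees a 1).
J5 = 1 (hidden single in row 5).
D4 = 1 (hidden single in row 4).
D6 = 7 (sole candidate).
A6 = 1 (hidden single in row 6).
F7 = 9: in row 7, 9 can only go here (every other open cell in that row sees a 9).
H8 = 9 (hidden single in row 8).
J3 = 9 (hidden single in row 3).
D2 = 9 (hidden single in row 2).
B7 = 2: in column 2, 2 can only go here (every other open cell in that column sees a 2).
E7 = 7: row 7 has {1,2,3,4,5,8,9}; col 5 has {1,4,6,8,9}; box has {1,8,9} → only 7 remains.
E2 = 3 (sole candidate).
J2 = 6 (sole candidate).
C7 = 6: row 7 has {1,2,3,4,5,7,8,9}; col 3 has {1,2,5,9}; box has {1,2,4,8,9} → only 6 remains.

426879315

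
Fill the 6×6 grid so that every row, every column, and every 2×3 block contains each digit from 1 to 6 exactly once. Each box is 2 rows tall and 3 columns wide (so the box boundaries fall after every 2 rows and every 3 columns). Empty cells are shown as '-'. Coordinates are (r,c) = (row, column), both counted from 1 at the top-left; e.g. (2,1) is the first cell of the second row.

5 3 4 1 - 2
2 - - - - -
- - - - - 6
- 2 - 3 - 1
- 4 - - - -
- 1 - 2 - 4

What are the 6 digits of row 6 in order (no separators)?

(1,5) = 6 (sole candidate).
(2,2) = 6 (sole candidate).
(2,3) = 1 (sole candidate).
(3,2) = 5 (sole candidate).
(3,3) = 3 (sole candidate).
(3,4) = 4 (sole candidate).
(3,5) = 2 (sole candidate).
(4,3) = 6 (sole candidate).
(4,5) = 5 (sole candidate).
(6,3) = 5: row 6 has {1,2,4}; col 3 has {1,3,4,6}; box has {1,4} → only 5 remains.
(6,5) = 3: row 6 has {1,2,4,5}; col 5 has {2,5,6}; box has {2,4} → only 3 remains.
(2,4) = 5 (sole candidate).
(2,5) = 4 (sole candidate).
(2,6) = 3 (sole candidate).
(3,1) = 1 (sole candidate).
(4,1) = 4 (sole candidate).
(5,3) = 2 (sole candidate).
(5,4) = 6 (sole candidate).
(5,5) = 1 (sole candidate).
(5,6) = 5 (sole candidate).
(6,1) = 6: row 6 has {1,2,3,4,5}; col 1 has {1,2,4,5}; box has {1,2,4,5} → only 6 remains.

615234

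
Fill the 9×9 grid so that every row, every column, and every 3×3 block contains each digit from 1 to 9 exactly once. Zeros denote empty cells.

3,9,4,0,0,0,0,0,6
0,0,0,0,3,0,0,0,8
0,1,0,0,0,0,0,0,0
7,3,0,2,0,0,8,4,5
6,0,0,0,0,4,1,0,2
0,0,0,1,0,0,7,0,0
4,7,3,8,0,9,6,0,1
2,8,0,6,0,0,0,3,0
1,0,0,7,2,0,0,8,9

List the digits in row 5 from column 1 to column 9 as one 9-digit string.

658374192

row 1, column 4 = 5: row 1 has {3,4,6,9}; col 4 has {1,2,6,7,8}; box has {3} → only 5 remains.
row 1, column 7 = 2: row 1 has {3,4,5,6,9}; col 7 has {1,6,7,8}; box has {6,8} → only 2 remains.
row 2, column 1 = 5: row 2 has {3,8}; col 1 has {1,2,3,4,6,7}; box has {1,3,4,9} → only 5 remains.
row 3, column 1 = 8: row 3 has {1}; col 1 has {1,2,3,4,5,6,7}; box has {1,3,4,5,9} → only 8 remains.
row 4, column 6 = 6: row 4 has {2,3,4,5,7,8}; col 6 has {4,9}; box has {1,2,4} → only 6 remains.
row 5, column 2 = 5: row 5 has {1,2,4,6}; col 2 has {1,3,7,8,9}; box has {3,6,7} → only 5 remains.
row 5, column 8 = 9: row 5 has {1,2,4,5,6}; col 8 has {3,4,8}; box has {1,2,4,5,7,8} → only 9 remains.
row 6, column 1 = 9: row 6 has {1,7}; col 1 has {1,2,3,4,5,6,7,8}; box has {3,5,6,7} → only 9 remains.
row 6, column 8 = 6: row 6 has {1,7,9}; col 8 has {3,4,8,9}; box has {1,2,4,5,7,8,9} → only 6 remains.
row 6, column 9 = 3: row 6 has {1,6,7,9}; col 9 has {1,2,5,6,8,9}; box has {1,2,4,5,6,7,8,9} → only 3 remains.
row 7, column 5 = 5: row 7 has {1,3,4,6,7,8,9}; col 5 has {2,3}; box has {2,6,7,8,9} → only 5 remains.
row 7, column 8 = 2: row 7 has {1,3,4,5,6,7,8,9}; col 8 has {3,4,6,8,9}; box has {1,3,6,8,9} → only 2 remains.
row 8, column 6 = 1: row 8 has {2,3,6,8}; col 6 has {4,6,9}; box has {2,5,6,7,8,9} → only 1 remains.
row 9, column 2 = 6: row 9 has {1,2,7,8,9}; col 2 has {1,3,5,7,8,9}; box has {1,2,3,4,7,8} → only 6 remains.
row 9, column 3 = 5: row 9 has {1,2,6,7,8,9}; col 3 has {3,4}; box has {1,2,3,4,6,7,8} → only 5 remains.
row 9, column 6 = 3: row 9 has {1,2,5,6,7,8,9}; col 6 has {1,4,6,9}; box has {1,2,5,6,7,8,9} → only 3 remains.
row 9, column 7 = 4: row 9 has {1,2,3,5,6,7,8,9}; col 7 has {1,2,6,7,8}; box has {1,2,3,6,8,9} → only 4 remains.
row 2, column 2 = 2: row 2 has {3,5,8}; col 2 has {1,3,5,6,7,8,9}; box has {1,3,4,5,8,9} → only 2 remains.
row 2, column 6 = 7: row 2 has {2,3,5,8}; col 6 has {1,3,4,6,9}; box has {3,5} → only 7 remains.
row 2, column 7 = 9: row 2 has {2,3,5,7,8}; col 7 has {1,2,4,6,7,8}; box has {2,6,8} → only 9 remains.
row 2, column 8 = 1: row 2 has {2,3,5,7,8,9}; col 8 has {2,3,4,6,8,9}; box has {2,6,8,9} → only 1 remains.
row 3, column 6 = 2: row 3 has {1,8}; col 6 has {1,3,4,6,7,9}; box has {3,5,7} → only 2 remains.
row 4, column 3 = 1: row 4 has {2,3,4,5,6,7,8}; col 3 has {3,4,5}; box has {3,5,6,7,9} → only 1 remains.
row 4, column 5 = 9: row 4 has {1,2,3,4,5,6,7,8}; col 5 has {2,3,5}; box has {1,2,4,6} → only 9 remains.
row 5, column 3 = 8: row 5 has {1,2,4,5,6,9}; col 3 has {1,3,4,5}; box has {1,3,5,6,7,9} → only 8 remains.
row 5, column 4 = 3: row 5 has {1,2,4,5,6,8,9}; col 4 has {1,2,5,6,7,8}; box has {1,2,4,6,9} → only 3 remains.
row 5, column 5 = 7: row 5 has {1,2,3,4,5,6,8,9}; col 5 has {2,3,5,9}; box has {1,2,3,4,6,9} → only 7 remains.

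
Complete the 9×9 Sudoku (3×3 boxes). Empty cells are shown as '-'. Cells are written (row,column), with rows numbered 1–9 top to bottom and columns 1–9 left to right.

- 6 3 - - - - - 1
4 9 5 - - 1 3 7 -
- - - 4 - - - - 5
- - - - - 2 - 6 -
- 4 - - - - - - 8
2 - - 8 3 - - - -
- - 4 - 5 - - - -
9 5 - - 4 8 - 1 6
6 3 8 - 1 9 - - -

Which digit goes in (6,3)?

6

(2,9) = 2: row 2 has {1,3,4,5,7,9}; col 9 has {1,5,6,8}; box has {1,3,5,7} → only 2 remains.
(2,4) = 6: row 2 has {1,2,3,4,5,7,9}; col 4 has {4,8}; box has {1,4} → only 6 remains.
(2,5) = 8: row 2 has {1,2,3,4,5,6,7,9}; col 5 has {1,3,4,5}; box has {1,4,6} → only 8 remains.
(3,6) = 3: in row 3, 3 can only go here (every other open cell in that row sees a 3).
(3,7) = 6: in row 3, 6 can only go here (every other open cell in that row sees a 6).
(7,6) = 6: in row 7, 6 can only go here (every other open cell in that row sees a 6).
(6,3) = 6: in row 6, 6 can only go here (every other open cell in that row sees a 6).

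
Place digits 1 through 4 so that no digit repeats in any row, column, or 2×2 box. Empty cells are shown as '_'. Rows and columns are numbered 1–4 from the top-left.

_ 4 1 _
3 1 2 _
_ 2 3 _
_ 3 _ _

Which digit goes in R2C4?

4

R1C1 = 2: row 1 has {1,4}; col 1 has {3}; box has {1,3,4} → only 2 remains.
R1C4 = 3: row 1 has {1,2,4}; col 4 has {}; box has {1,2} → only 3 remains.
R2C4 = 4: row 2 has {1,2,3}; col 4 has {3}; box has {1,2,3} → only 4 remains.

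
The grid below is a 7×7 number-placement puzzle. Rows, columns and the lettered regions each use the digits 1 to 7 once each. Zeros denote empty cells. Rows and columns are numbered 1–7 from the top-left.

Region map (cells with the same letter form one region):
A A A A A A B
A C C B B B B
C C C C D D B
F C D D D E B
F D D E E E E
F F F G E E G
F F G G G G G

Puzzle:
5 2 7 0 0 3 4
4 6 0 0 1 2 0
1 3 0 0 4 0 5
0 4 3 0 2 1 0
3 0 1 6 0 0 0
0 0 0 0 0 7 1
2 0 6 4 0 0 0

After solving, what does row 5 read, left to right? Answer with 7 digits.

R1C4 = 1 (sole candidate).
R1C5 = 6 (sole candidate).
R2C3 = 5 (sole candidate).
R3C3 = 2 (sole candidate).
R3C4 = 7 (sole candidate).
R3C6 = 6 (sole candidate).
R4C4 = 5 (sole candidate).
R5C2 = 7: row 5 has {1,3,6}; col 2 has {2,3,4,6}; region has {1,2,3,4,5,6} → only 7 remains.
R5C5 = 5: row 5 has {1,3,6,7}; col 5 has {1,2,4,6}; region has {1,6,7} → only 5 remains.
R5C6 = 4: row 5 has {1,3,5,6,7}; col 6 has {1,2,3,6,7}; region has {1,5,6,7} → only 4 remains.
R5C7 = 2: row 5 has {1,3,4,5,6,7}; col 7 has {1,4,5}; region has {1,4,5,6,7} → only 2 remains.

3716542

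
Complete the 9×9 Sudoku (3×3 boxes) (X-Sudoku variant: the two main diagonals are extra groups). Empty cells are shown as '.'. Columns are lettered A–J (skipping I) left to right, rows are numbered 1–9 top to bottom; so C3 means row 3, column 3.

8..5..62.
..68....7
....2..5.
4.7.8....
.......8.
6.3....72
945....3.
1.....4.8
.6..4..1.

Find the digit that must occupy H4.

J7 = 6 (sole candidate).
C8 = 2 (sole candidate).
H8 = 9 (sole candidate).
C9 = 8 (sole candidate).
J9 = 5 (sole candidate).
H2 = 4 (sole candidate).
H4 = 6: row 4 has {4,7,8}; col 8 has {1,2,3,4,5,7,8,9}; box has {2,7,8} → only 6 remains.

6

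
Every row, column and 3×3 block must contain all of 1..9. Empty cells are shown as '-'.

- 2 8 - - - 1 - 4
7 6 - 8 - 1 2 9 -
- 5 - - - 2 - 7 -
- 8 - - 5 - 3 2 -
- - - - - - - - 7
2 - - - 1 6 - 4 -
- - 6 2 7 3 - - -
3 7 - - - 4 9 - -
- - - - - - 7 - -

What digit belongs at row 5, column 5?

2

row 1, column 1 = 9: row 1 has {1,2,4,8}; col 1 has {2,3,7}; box has {2,5,6,7,8} → only 9 remains.
row 2, column 9 = 5: in row 2, 5 can only go here (every other open cell in that row sees a 5).
row 5, column 5 = 2: in row 5, 2 can only go here (every other open cell in that row sees a 2).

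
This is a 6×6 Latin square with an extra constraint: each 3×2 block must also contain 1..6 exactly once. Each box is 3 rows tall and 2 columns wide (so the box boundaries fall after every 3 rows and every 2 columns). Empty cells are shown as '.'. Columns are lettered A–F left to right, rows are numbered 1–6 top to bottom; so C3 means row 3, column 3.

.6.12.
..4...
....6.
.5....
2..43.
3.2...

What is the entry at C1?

3

B5 = 1: row 5 has {2,3,4}; col 2 has {5,6}; box has {2,3,5} → only 1 remains.
B6 = 4: row 6 has {2,3}; col 2 has {1,5,6}; box has {1,2,3,5} → only 4 remains.
A4 = 6: row 4 has {5}; col 1 has {2,3}; box has {1,2,3,4,5} → only 6 remains.
D4 = 3: row 4 has {5,6}; col 4 has {1,4}; box has {2,4} → only 3 remains.
C4 = 1: row 4 has {3,5,6}; col 3 has {2,4}; box has {2,3,4} → only 1 remains.
E4 = 4: row 4 has {1,3,5,6}; col 5 has {2,3,6}; box has {3} → only 4 remains.
F4 = 2: row 4 has {1,3,4,5,6}; col 6 has {}; box has {3,4} → only 2 remains.
D2 = 6: in row 2, 6 can only go here (every other open cell in that row sees a 6).
D6 = 5: row 6 has {2,3,4}; col 4 has {1,3,4,6}; box has {1,2,3,4} → only 5 remains.
E6 = 1: row 6 has {2,3,4,5}; col 5 has {2,3,4,6}; box has {2,3,4} → only 1 remains.
F6 = 6: row 6 has {1,2,3,4,5}; col 6 has {2}; box has {1,2,3,4} → only 6 remains.
E2 = 5: row 2 has {4,6}; col 5 has {1,2,3,4,6}; box has {2,6} → only 5 remains.
D3 = 2: row 3 has {6}; col 4 has {1,3,4,5,6}; box has {1,4,6} → only 2 remains.
C5 = 6: row 5 has {1,2,3,4}; col 3 has {1,2,4}; box has {1,2,3,4,5} → only 6 remains.
F5 = 5: row 5 has {1,2,3,4,6}; col 6 has {2,6}; box has {1,2,3,4,6} → only 5 remains.
A2 = 1: row 2 has {4,5,6}; col 1 has {2,3,6}; box has {6} → only 1 remains.
F2 = 3: row 2 has {1,4,5,6}; col 6 has {2,5,6}; box has {2,5,6} → only 3 remains.
B3 = 3: row 3 has {2,6}; col 2 has {1,4,5,6}; box has {1,6} → only 3 remains.
C3 = 5: row 3 has {2,3,6}; col 3 has {1,2,4,6}; box has {1,2,4,6} → only 5 remains.
C1 = 3: row 1 has {1,2,6}; col 3 has {1,2,4,5,6}; box has {1,2,4,5,6} → only 3 remains.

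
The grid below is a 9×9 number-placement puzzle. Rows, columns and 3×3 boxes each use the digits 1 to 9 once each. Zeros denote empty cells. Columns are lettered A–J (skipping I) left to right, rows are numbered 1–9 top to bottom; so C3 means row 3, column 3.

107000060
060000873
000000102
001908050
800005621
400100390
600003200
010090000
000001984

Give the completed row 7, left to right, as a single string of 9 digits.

H3 = 4 (sole candidate).
J4 = 7 (sole candidate).
J6 = 8 (sole candidate).
H7 = 1: row 7 has {2,3,6}; col 8 has {2,4,5,6,7,8,9}; box has {2,4,8,9} → only 1 remains.
J7 = 5: row 7 has {1,2,3,6}; col 9 has {1,2,3,4,7,8}; box has {1,2,4,8,9} → only 5 remains.
G8 = 7 (sole candidate).
H8 = 3 (sole candidate).
J8 = 6 (sole candidate).
G1 = 5 (sole candidate).
J1 = 9 (sole candidate).
G4 = 4 (sole candidate).
E2 = 1 (hidden single in row 2).
E4 = 6 (hidden single in row 4).
C6 = 6 (hidden single in row 6).
B6 = 5 (hidden single in row 6).
D9 = 6 (hidden single in row 9).
F3 = 6 (hidden single in row 3).
A9 = 7 (hidden single in column 1).
B5 = 7 (hidden single in column 2).
C5 = 9 (hidden single in row 5).
B7 = 9: in row 7, 9 can only go here (every other open cell in that row sees a 9).
A3 = 9 (hidden single in row 3).
F2 = 9 (hidden single in row 2).
A4 = 3 (hidden single in column 1).
B4 = 2 (sole candidate).
B9 = 3 (sole candidate).
B3 = 8 (sole candidate).
B1 = 4 (sole candidate).
F1 = 2 (sole candidate).
F6 = 7 (sole candidate).
F8 = 4 (sole candidate).
E6 = 2 (sole candidate).
E9 = 5 (sole candidate).
C9 = 2 (sole candidate).
C2 = 5 (sole candidate).
D2 = 4 (sole candidate).
C3 = 3 (sole candidate).
E3 = 7 (sole candidate).
D5 = 3 (sole candidate).
E5 = 4 (sole candidate).
E7 = 8: row 7 has {1,2,3,5,6,9}; col 5 has {1,2,4,5,6,7,9}; box has {1,3,4,5,6,9} → only 8 remains.
A8 = 5 (sole candidate).
C8 = 8 (sole candidate).
D8 = 2 (sole candidate).
D1 = 8 (sole candidate).
E1 = 3 (sole candidate).
A2 = 2 (sole candidate).
D3 = 5 (sole candidate).
C7 = 4: row 7 has {1,2,3,5,6,8,9}; col 3 has {1,2,3,5,6,7,8,9}; box has {1,2,3,5,6,7,8,9} → only 4 remains.
D7 = 7: row 7 has {1,2,3,4,5,6,8,9}; col 4 has {1,2,3,4,5,6,8,9}; box has {1,2,3,4,5,6,8,9} → only 7 remains.

694783215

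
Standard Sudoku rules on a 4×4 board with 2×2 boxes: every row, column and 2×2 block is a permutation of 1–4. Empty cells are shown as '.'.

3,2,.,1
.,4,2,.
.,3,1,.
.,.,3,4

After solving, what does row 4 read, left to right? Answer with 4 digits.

R1C3 = 4: row 1 has {1,2,3}; col 3 has {1,2,3}; box has {1,2} → only 4 remains.
R2C1 = 1: row 2 has {2,4}; col 1 has {3}; box has {2,3,4} → only 1 remains.
R2C4 = 3: row 2 has {1,2,4}; col 4 has {1,4}; box has {1,2,4} → only 3 remains.
R3C4 = 2: row 3 has {1,3}; col 4 has {1,3,4}; box has {1,3,4} → only 2 remains.
R4C1 = 2: row 4 has {3,4}; col 1 has {1,3}; box has {3} → only 2 remains.
R4C2 = 1: row 4 has {2,3,4}; col 2 has {2,3,4}; box has {2,3} → only 1 remains.

2134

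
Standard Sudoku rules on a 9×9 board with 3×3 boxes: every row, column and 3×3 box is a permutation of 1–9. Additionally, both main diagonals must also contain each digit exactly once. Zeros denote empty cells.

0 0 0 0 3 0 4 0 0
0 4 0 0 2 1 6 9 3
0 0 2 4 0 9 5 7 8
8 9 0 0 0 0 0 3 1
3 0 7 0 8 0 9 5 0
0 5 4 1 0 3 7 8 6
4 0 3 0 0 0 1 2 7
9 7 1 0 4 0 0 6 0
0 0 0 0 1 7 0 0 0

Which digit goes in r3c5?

6

r1c8 = 1 (sole candidate).
r1c9 = 2 (sole candidate).
r3c5 = 6: row 3 has {2,4,5,7,8,9}; col 5 has {1,2,3,4,8}; box has {1,2,3,4,9} → only 6 remains.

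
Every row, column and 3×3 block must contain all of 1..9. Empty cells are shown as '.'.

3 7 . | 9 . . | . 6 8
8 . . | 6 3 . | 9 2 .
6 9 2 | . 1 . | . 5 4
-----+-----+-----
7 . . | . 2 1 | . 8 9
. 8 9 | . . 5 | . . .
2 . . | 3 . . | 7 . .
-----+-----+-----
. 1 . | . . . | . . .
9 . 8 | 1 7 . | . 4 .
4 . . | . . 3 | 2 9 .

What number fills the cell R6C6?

8

R1C7 = 1 (sole candidate).
R2C9 = 7 (sole candidate).
R3C7 = 3 (sole candidate).
R4C4 = 4 (sole candidate).
R5C1 = 1 (sole candidate).
R5C4 = 7 (sole candidate).
R5C5 = 6 (sole candidate).
R5C7 = 4 (sole candidate).
R5C8 = 3 (sole candidate).
R5C9 = 2 (sole candidate).
R6C8 = 1 (sole candidate).
R7C1 = 5 (sole candidate).
R7C8 = 7 (sole candidate).
R9C2 = 6 (sole candidate).
R9C3 = 7 (sole candidate).
R2C6 = 4 (sole candidate).
R3C4 = 8 (sole candidate).
R3C6 = 7 (sole candidate).
R7C3 = 3 (sole candidate).
R7C4 = 2 (sole candidate).
R7C9 = 6 (sole candidate).
R8C2 = 2 (sole candidate).
R8C6 = 6 (sole candidate).
R8C7 = 5 (sole candidate).
R8C9 = 3 (sole candidate).
R9C4 = 5 (sole candidate).
R9C5 = 8 (sole candidate).
R9C9 = 1 (sole candidate).
R1C5 = 5 (sole candidate).
R1C6 = 2 (sole candidate).
R2C2 = 5 (sole candidate).
R2C3 = 1 (sole candidate).
R4C2 = 3 (sole candidate).
R4C7 = 6 (sole candidate).
R6C2 = 4 (sole candidate).
R6C5 = 9 (sole candidate).
R6C6 = 8: row 6 has {1,2,3,4,7,9}; col 6 has {1,2,3,4,5,6,7}; box has {1,2,3,4,5,6,7,9} → only 8 remains.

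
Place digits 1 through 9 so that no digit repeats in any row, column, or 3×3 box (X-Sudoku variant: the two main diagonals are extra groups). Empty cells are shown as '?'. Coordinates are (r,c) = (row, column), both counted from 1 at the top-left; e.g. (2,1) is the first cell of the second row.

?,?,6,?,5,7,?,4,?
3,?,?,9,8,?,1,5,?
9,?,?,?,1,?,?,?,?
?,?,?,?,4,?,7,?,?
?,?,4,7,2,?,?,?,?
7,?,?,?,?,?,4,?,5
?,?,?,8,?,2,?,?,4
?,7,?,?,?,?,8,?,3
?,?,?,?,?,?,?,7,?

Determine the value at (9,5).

(2,2) = 4 (sole candidate).
(2,6) = 6 (sole candidate).
(7,5) = 7 (hidden single in row 7).
(9,7) = 2 (hidden single in box 9).
(7,7) = 5 (hidden single in column 7).
(3,2) = 5 (hidden single in row 3).
(5,6) = 5 (hidden single in box 5).
(3,3) = 7 (hidden single in main diagonal).
(2,3) = 2 (sole candidate).
(2,9) = 7 (sole candidate).
(1,4) = 2 (hidden single in row 1).
(1,7) = 3 (hidden single in row 1).
(3,7) = 6 (sole candidate).
(5,7) = 9 (sole candidate).
(1,9) = 9 (hidden single in row 1).
(8,1) = 2 (hidden single in row 8).
(9,1) = 4 (hidden single in column 1).
(4,1) = 5 (hidden single in column 1).
(4,6) = 8 (hidden single in anti-diagonal).
(1,1) = 8 (hidden single in main diagonal).
(1,2) = 1 (sole candidate).
Singles propagation stalls; (9,5) is still open with candidates {3,6,9}.
  Try (9,5) = 6: this forces (8,5)=9, (9,9)=1, (6,5)=3; then main diagonal has no cell left for 3 — contradiction.
  Try (9,5) = 9: this forces (8,5)=6, (6,5)=3; then main diagonal has no cell left for 3 — contradiction.
So (9,5) = 3.

3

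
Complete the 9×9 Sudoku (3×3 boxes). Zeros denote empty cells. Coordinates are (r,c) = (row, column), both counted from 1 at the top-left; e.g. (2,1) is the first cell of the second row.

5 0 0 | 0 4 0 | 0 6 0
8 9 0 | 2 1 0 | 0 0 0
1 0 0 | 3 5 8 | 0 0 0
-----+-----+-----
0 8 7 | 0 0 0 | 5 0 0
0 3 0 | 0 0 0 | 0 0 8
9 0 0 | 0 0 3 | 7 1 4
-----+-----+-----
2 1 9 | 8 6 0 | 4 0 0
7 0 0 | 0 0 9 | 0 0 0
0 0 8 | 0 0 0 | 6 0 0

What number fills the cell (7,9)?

3

(1,6) = 7: row 1 has {4,5,6}; col 6 has {3,8,9}; box has {1,2,3,4,5,8} → only 7 remains.
(2,6) = 6: row 2 has {1,2,8,9}; col 6 has {3,7,8,9}; box has {1,2,3,4,5,7,8} → only 6 remains.
(2,7) = 3: row 2 has {1,2,6,8,9}; col 7 has {4,5,6,7}; box has {6} → only 3 remains.
(7,6) = 5: row 7 has {1,2,4,6,8,9}; col 6 has {3,6,7,8,9}; box has {6,8,9} → only 5 remains.
(1,2) = 2: row 1 has {4,5,6,7}; col 2 has {1,3,8,9}; box has {1,5,8,9} → only 2 remains.
(1,3) = 3: row 1 has {2,4,5,6,7}; col 3 has {7,8,9}; box has {1,2,5,8,9} → only 3 remains.
(1,4) = 9: row 1 has {2,3,4,5,6,7}; col 4 has {2,3,8}; box has {1,2,3,4,5,6,7,8} → only 9 remains.
(1,9) = 1: row 1 has {2,3,4,5,6,7,9}; col 9 has {4,8}; box has {3,6} → only 1 remains.
(2,3) = 4: row 2 has {1,2,3,6,8,9}; col 3 has {3,7,8,9}; box has {1,2,3,5,8,9} → only 4 remains.
(3,3) = 6: row 3 has {1,3,5,8}; col 3 has {3,4,7,8,9}; box has {1,2,3,4,5,8,9} → only 6 remains.
(8,3) = 5: row 8 has {7,9}; col 3 has {3,4,6,7,8,9}; box has {1,2,7,8,9} → only 5 remains.
(9,2) = 4: row 9 has {6,8}; col 2 has {1,2,3,8,9}; box has {1,2,5,7,8,9} → only 4 remains.
(1,7) = 8: row 1 has {1,2,3,4,5,6,7,9}; col 7 has {3,4,5,6,7}; box has {1,3,6} → only 8 remains.
(3,2) = 7: row 3 has {1,3,5,6,8}; col 2 has {1,2,3,4,8,9}; box has {1,2,3,4,5,6,8,9} → only 7 remains.
(6,3) = 2: row 6 has {1,3,4,7,9}; col 3 has {3,4,5,6,7,8,9}; box has {3,7,8,9} → only 2 remains.
(6,5) = 8: row 6 has {1,2,3,4,7,9}; col 5 has {1,4,5,6}; box has {3} → only 8 remains.
(8,2) = 6: row 8 has {5,7,9}; col 2 has {1,2,3,4,7,8,9}; box has {1,2,4,5,7,8,9} → only 6 remains.
(9,1) = 3: row 9 has {4,6,8}; col 1 has {1,2,5,7,8,9}; box has {1,2,4,5,6,7,8,9} → only 3 remains.
(5,3) = 1: row 5 has {3,8}; col 3 has {2,3,4,5,6,7,8,9}; box has {2,3,7,8,9} → only 1 remains.
(6,2) = 5: row 6 has {1,2,3,4,7,8,9}; col 2 has {1,2,3,4,6,7,8,9}; box has {1,2,3,7,8,9} → only 5 remains.
(6,4) = 6: row 6 has {1,2,3,4,5,7,8,9}; col 4 has {2,3,8,9}; box has {3,8} → only 6 remains.
(3,8) = 4: in row 3, 4 can only go here (every other open cell in that row sees a 4).
(5,4) = 5: in row 5, 5 can only go here (every other open cell in that row sees a 5).
(5,1) = 6: in row 5, 6 can only go here (every other open cell in that row sees a 6).
(4,1) = 4: row 4 has {5,7,8}; col 1 has {1,2,3,5,6,7,8,9}; box has {1,2,3,5,6,7,8,9} → only 4 remains.
(4,4) = 1: row 4 has {4,5,7,8}; col 4 has {2,3,5,6,8,9}; box has {3,5,6,8} → only 1 remains.
(4,6) = 2: row 4 has {1,4,5,7,8}; col 6 has {3,5,6,7,8,9}; box has {1,3,5,6,8} → only 2 remains.
(5,6) = 4: row 5 has {1,3,5,6,8}; col 6 has {2,3,5,6,7,8,9}; box has {1,2,3,5,6,8} → only 4 remains.
(8,4) = 4: row 8 has {5,6,7,9}; col 4 has {1,2,3,5,6,8,9}; box has {5,6,8,9} → only 4 remains.
(9,4) = 7: row 9 has {3,4,6,8}; col 4 has {1,2,3,4,5,6,8,9}; box has {4,5,6,8,9} → only 7 remains.
(9,5) = 2: row 9 has {3,4,6,7,8}; col 5 has {1,4,5,6,8}; box has {4,5,6,7,8,9} → only 2 remains.
(9,6) = 1: row 9 has {2,3,4,6,7,8}; col 6 has {2,3,4,5,6,7,8,9}; box has {2,4,5,6,7,8,9} → only 1 remains.
(4,5) = 9: row 4 has {1,2,4,5,7,8}; col 5 has {1,2,4,5,6,8}; box has {1,2,3,4,5,6,8} → only 9 remains.
(4,8) = 3: row 4 has {1,2,4,5,7,8,9}; col 8 has {1,4,6}; box has {1,4,5,7,8} → only 3 remains.
(4,9) = 6: row 4 has {1,2,3,4,5,7,8,9}; col 9 has {1,4,8}; box has {1,3,4,5,7,8} → only 6 remains.
(5,5) = 7: row 5 has {1,3,4,5,6,8}; col 5 has {1,2,4,5,6,8,9}; box has {1,2,3,4,5,6,8,9} → only 7 remains.
(7,8) = 7: row 7 has {1,2,4,5,6,8,9}; col 8 has {1,3,4,6}; box has {4,6} → only 7 remains.
(7,9) = 3: row 7 has {1,2,4,5,6,7,8,9}; col 9 has {1,4,6,8}; box has {4,6,7} → only 3 remains.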